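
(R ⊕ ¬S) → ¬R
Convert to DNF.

(¬S ∧ R) ∨ ¬R

(R ⊕ ¬S) → ¬R
≡ ¬(R ⊕ ¬S) ∨ ¬R   [eliminate →]
≡ ¬((R ∧ ¬¬S) ∨ (¬R ∧ ¬S)) ∨ ¬R   [expand ⊕]
≡ (¬(R ∧ ¬¬S) ∧ ¬(¬R ∧ ¬S)) ∨ ¬R   [De Morgan]
≡ ((¬R ∨ ¬¬¬S) ∧ ¬(¬R ∧ ¬S)) ∨ ¬R   [De Morgan]
≡ ((¬R ∨ ¬S) ∧ ¬(¬R ∧ ¬S)) ∨ ¬R   [double negation]
≡ ((¬R ∨ ¬S) ∧ (¬¬R ∨ ¬¬S)) ∨ ¬R   [De Morgan]
≡ ((¬R ∨ ¬S) ∧ (R ∨ ¬¬S)) ∨ ¬R   [double negation]
≡ ((¬R ∨ ¬S) ∧ (R ∨ S)) ∨ ¬R   [double negation]
≡ (¬R ∧ R) ∨ (¬R ∧ S) ∨ (¬S ∧ R) ∨ (¬S ∧ S) ∨ ¬R   [distribute ∧ over ∨]
≡ (¬S ∧ R) ∨ ¬R   [simplify]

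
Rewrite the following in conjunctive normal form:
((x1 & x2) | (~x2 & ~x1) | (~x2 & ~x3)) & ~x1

(x1 | ~x2) & ~x1

((x1 & x2) | (~x2 & ~x1) | (~x2 & ~x3)) & ~x1
≡ (x1 | ~x2 | ~x2) & (x1 | ~x2 | ~x3) & (x1 | ~x1 | ~x2) & (x1 | ~x1 | ~x3) & (x2 | ~x2 | ~x2) & (x2 | ~x2 | ~x3) & (x2 | ~x1 | ~x2) & (x2 | ~x1 | ~x3) & ~x1   — distribute | over &
≡ (x1 | ~x2) & ~x1   — simplify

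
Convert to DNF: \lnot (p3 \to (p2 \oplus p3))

p3 \land p2

\lnot (p3 \to (p2 \oplus p3))
≡ \lnot (\lnot p3 \lor (p2 \oplus p3))   [eliminate \to]
≡ \lnot (\lnot p3 \lor (p2 \land \lnot p3) \lor (\lnot p2 \land p3))   [expand \oplus]
≡ \lnot \lnot p3 \land \lnot (p2 \land \lnot p3) \land \lnot (\lnot p2 \land p3)   [De Morgan]
≡ p3 \land \lnot (p2 \land \lnot p3) \land \lnot (\lnot p2 \land p3)   [double negation]
≡ p3 \land (\lnot p2 \lor \lnot \lnot p3) \land \lnot (\lnot p2 \land p3)   [De Morgan]
≡ p3 \land (\lnot p2 \lor p3) \land \lnot (\lnot p2 \land p3)   [double negation]
≡ p3 \land (\lnot p2 \lor p3) \land (\lnot \lnot p2 \lor \lnot p3)   [De Morgan]
≡ p3 \land (\lnot p2 \lor p3) \land (p2 \lor \lnot p3)   [double negation]
≡ (p3 \land \lnot p2 \land p2) \lor (p3 \land \lnot p2 \land \lnot p3) \lor (p3 \land p3 \land p2) \lor (p3 \land p3 \land \lnot p3)   [distribute \land over \lor]
≡ p3 \land p2   [simplify]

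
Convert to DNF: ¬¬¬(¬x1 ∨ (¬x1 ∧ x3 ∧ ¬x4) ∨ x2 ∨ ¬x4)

¬¬¬(¬x1 ∨ (¬x1 ∧ x3 ∧ ¬x4) ∨ x2 ∨ ¬x4)
⇔ ¬(¬x1 ∨ (¬x1 ∧ x3 ∧ ¬x4) ∨ x2 ∨ ¬x4)   — double negation
⇔ ¬¬x1 ∧ ¬(¬x1 ∧ x3 ∧ ¬x4) ∧ ¬x2 ∧ ¬¬x4   — De Morgan
⇔ x1 ∧ ¬(¬x1 ∧ x3 ∧ ¬x4) ∧ ¬x2 ∧ ¬¬x4   — double negation
⇔ x1 ∧ (¬¬x1 ∨ ¬x3 ∨ ¬¬x4) ∧ ¬x2 ∧ ¬¬x4   — De Morgan
⇔ x1 ∧ (x1 ∨ ¬x3 ∨ ¬¬x4) ∧ ¬x2 ∧ ¬¬x4   — double negation
⇔ x1 ∧ (x1 ∨ ¬x3 ∨ x4) ∧ ¬x2 ∧ ¬¬x4   — double negation
⇔ x1 ∧ (x1 ∨ ¬x3 ∨ x4) ∧ ¬x2 ∧ x4   — double negation
⇔ (x1 ∧ x1 ∧ ¬x2 ∧ x4) ∨ (x1 ∧ ¬x3 ∧ ¬x2 ∧ x4) ∨ (x1 ∧ x4 ∧ ¬x2 ∧ x4)   — distribute ∧ over ∨
⇔ x1 ∧ ¬x2 ∧ x4   — simplify

x1 ∧ ¬x2 ∧ x4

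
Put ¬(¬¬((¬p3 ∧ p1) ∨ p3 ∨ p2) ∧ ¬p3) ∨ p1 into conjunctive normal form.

¬(¬¬((¬p3 ∧ p1) ∨ p3 ∨ p2) ∧ ¬p3) ∨ p1
≡ ¬¬¬((¬p3 ∧ p1) ∨ p3 ∨ p2) ∨ ¬¬p3 ∨ p1   — De Morgan
≡ ¬((¬p3 ∧ p1) ∨ p3 ∨ p2) ∨ ¬¬p3 ∨ p1   — double negation
≡ (¬(¬p3 ∧ p1) ∧ ¬p3 ∧ ¬p2) ∨ ¬¬p3 ∨ p1   — De Morgan
≡ ((¬¬p3 ∨ ¬p1) ∧ ¬p3 ∧ ¬p2) ∨ ¬¬p3 ∨ p1   — De Morgan
≡ ((p3 ∨ ¬p1) ∧ ¬p3 ∧ ¬p2) ∨ ¬¬p3 ∨ p1   — double negation
≡ ((p3 ∨ ¬p1) ∧ ¬p3 ∧ ¬p2) ∨ p3 ∨ p1   — double negation
≡ (p3 ∨ ¬p1 ∨ p3 ∨ p1) ∧ (¬p3 ∨ p3 ∨ p1) ∧ (¬p2 ∨ p3 ∨ p1)   — distribute ∨ over ∧
≡ ¬p2 ∨ p3 ∨ p1   — simplify

¬p2 ∨ p3 ∨ p1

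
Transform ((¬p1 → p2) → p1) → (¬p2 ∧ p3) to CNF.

((¬p1 → p2) → p1) → (¬p2 ∧ p3)
⇔ ¬((¬p1 → p2) → p1) ∨ (¬p2 ∧ p3)
⇔ ¬(¬(¬p1 → p2) ∨ p1) ∨ (¬p2 ∧ p3)
⇔ ¬(¬(¬¬p1 ∨ p2) ∨ p1) ∨ (¬p2 ∧ p3)
⇔ (¬¬(¬¬p1 ∨ p2) ∧ ¬p1) ∨ (¬p2 ∧ p3)
⇔ ((¬¬p1 ∨ p2) ∧ ¬p1) ∨ (¬p2 ∧ p3)
⇔ ((p1 ∨ p2) ∧ ¬p1) ∨ (¬p2 ∧ p3)
⇔ (p1 ∨ p2 ∨ ¬p2) ∧ (p1 ∨ p2 ∨ p3) ∧ (¬p1 ∨ ¬p2) ∧ (¬p1 ∨ p3)
⇔ (p1 ∨ p2 ∨ p3) ∧ (¬p1 ∨ ¬p2) ∧ (¬p1 ∨ p3)

(p1 ∨ p2 ∨ p3) ∧ (¬p1 ∨ ¬p2) ∧ (¬p1 ∨ p3)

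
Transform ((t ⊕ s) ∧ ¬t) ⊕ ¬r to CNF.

((t ⊕ s) ∧ ¬t) ⊕ ¬r
≡ (((t ⊕ s) ∧ ¬t) ∨ ¬r) ∧ ¬((t ⊕ s) ∧ ¬t ∧ ¬r)   [expand ⊕]
≡ (((t ∨ s) ∧ ¬(t ∧ s) ∧ ¬t) ∨ ¬r) ∧ ¬((t ⊕ s) ∧ ¬t ∧ ¬r)   [expand ⊕]
≡ (((t ∨ s) ∧ ¬(t ∧ s) ∧ ¬t) ∨ ¬r) ∧ ¬((t ∨ s) ∧ ¬(t ∧ s) ∧ ¬t ∧ ¬r)   [expand ⊕]
≡ (((t ∨ s) ∧ (¬t ∨ ¬s) ∧ ¬t) ∨ ¬r) ∧ ¬((t ∨ s) ∧ ¬(t ∧ s) ∧ ¬t ∧ ¬r)   [De Morgan]
≡ (((t ∨ s) ∧ (¬t ∨ ¬s) ∧ ¬t) ∨ ¬r) ∧ (¬(t ∨ s) ∨ ¬¬(t ∧ s) ∨ ¬¬t ∨ ¬¬r)   [De Morgan]
≡ (((t ∨ s) ∧ (¬t ∨ ¬s) ∧ ¬t) ∨ ¬r) ∧ ((¬t ∧ ¬s) ∨ ¬¬(t ∧ s) ∨ ¬¬t ∨ ¬¬r)   [De Morgan]
≡ (((t ∨ s) ∧ (¬t ∨ ¬s) ∧ ¬t) ∨ ¬r) ∧ ((¬t ∧ ¬s) ∨ (t ∧ s) ∨ ¬¬t ∨ ¬¬r)   [double negation]
≡ (((t ∨ s) ∧ (¬t ∨ ¬s) ∧ ¬t) ∨ ¬r) ∧ ((¬t ∧ ¬s) ∨ (t ∧ s) ∨ t ∨ ¬¬r)   [double negation]
≡ (((t ∨ s) ∧ (¬t ∨ ¬s) ∧ ¬t) ∨ ¬r) ∧ ((¬t ∧ ¬s) ∨ (t ∧ s) ∨ t ∨ r)   [double negation]
≡ (t ∨ s ∨ ¬r) ∧ (¬t ∨ ¬s ∨ ¬r) ∧ (¬t ∨ ¬r) ∧ (¬t ∨ t ∨ t ∨ r) ∧ (¬t ∨ s ∨ t ∨ r) ∧ (¬s ∨ t ∨ t ∨ r) ∧ (¬s ∨ s ∨ t ∨ r)   [distribute ∨ over ∧]
≡ (t ∨ s ∨ ¬r) ∧ (¬t ∨ ¬r) ∧ (¬s ∨ t ∨ r)   [simplify]

(t ∨ s ∨ ¬r) ∧ (¬t ∨ ¬r) ∧ (¬s ∨ t ∨ r)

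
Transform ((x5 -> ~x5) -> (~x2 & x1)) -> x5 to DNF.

((x5 -> ~x5) -> (~x2 & x1)) -> x5
⇔ ~((x5 -> ~x5) -> (~x2 & x1)) | x5   [eliminate ->]
⇔ ~(~(x5 -> ~x5) | (~x2 & x1)) | x5   [eliminate ->]
⇔ ~(~(~x5 | ~x5) | (~x2 & x1)) | x5   [eliminate ->]
⇔ (~~(~x5 | ~x5) & ~(~x2 & x1)) | x5   [De Morgan]
⇔ ((~x5 | ~x5) & ~(~x2 & x1)) | x5   [double negation]
⇔ ((~x5 | ~x5) & (~~x2 | ~x1)) | x5   [De Morgan]
⇔ ((~x5 | ~x5) & (x2 | ~x1)) | x5   [double negation]
⇔ (~x5 & x2) | (~x5 & ~x1) | (~x5 & x2) | (~x5 & ~x1) | x5   [distribute & over |]
⇔ (~x5 & x2) | (~x5 & ~x1) | x5   [simplify]

(~x5 & x2) | (~x5 & ~x1) | x5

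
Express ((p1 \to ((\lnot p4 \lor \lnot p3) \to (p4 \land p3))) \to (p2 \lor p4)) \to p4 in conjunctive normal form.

((p1 \to ((\lnot p4 \lor \lnot p3) \to (p4 \land p3))) \to (p2 \lor p4)) \to p4
≡ \lnot ((p1 \to ((\lnot p4 \lor \lnot p3) \to (p4 \land p3))) \to (p2 \lor p4)) \lor p4   — eliminate \to
≡ \lnot (\lnot (p1 \to ((\lnot p4 \lor \lnot p3) \to (p4 \land p3))) \lor p2 \lor p4) \lor p4   — eliminate \to
≡ \lnot (\lnot (\lnot p1 \lor ((\lnot p4 \lor \lnot p3) \to (p4 \land p3))) \lor p2 \lor p4) \lor p4   — eliminate \to
≡ \lnot (\lnot (\lnot p1 \lor \lnot (\lnot p4 \lor \lnot p3) \lor (p4 \land p3)) \lor p2 \lor p4) \lor p4   — eliminate \to
≡ (\lnot \lnot (\lnot p1 \lor \lnot (\lnot p4 \lor \lnot p3) \lor (p4 \land p3)) \land \lnot p2 \land \lnot p4) \lor p4   — De Morgan
≡ ((\lnot p1 \lor \lnot (\lnot p4 \lor \lnot p3) \lor (p4 \land p3)) \land \lnot p2 \land \lnot p4) \lor p4   — double negation
≡ ((\lnot p1 \lor (\lnot \lnot p4 \land \lnot \lnot p3) \lor (p4 \land p3)) \land \lnot p2 \land \lnot p4) \lor p4   — De Morgan
≡ ((\lnot p1 \lor (p4 \land \lnot \lnot p3) \lor (p4 \land p3)) \land \lnot p2 \land \lnot p4) \lor p4   — double negation
≡ ((\lnot p1 \lor (p4 \land p3) \lor (p4 \land p3)) \land \lnot p2 \land \lnot p4) \lor p4   — double negation
≡ (\lnot p1 \lor p4 \lor p4 \lor p4) \land (\lnot p1 \lor p4 \lor p3 \lor p4) \land (\lnot p1 \lor p3 \lor p4 \lor p4) \land (\lnot p1 \lor p3 \lor p3 \lor p4) \land (\lnot p2 \lor p4) \land (\lnot p4 \lor p4)   — distribute \lor over \land
≡ (\lnot p1 \lor p4) \land (\lnot p2 \lor p4)   — simplify

(\lnot p1 \lor p4) \land (\lnot p2 \lor p4)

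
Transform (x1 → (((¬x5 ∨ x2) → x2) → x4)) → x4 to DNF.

(x1 ∧ x5 ∧ ¬x2 ∧ ¬x4) ∨ (x1 ∧ x2 ∧ ¬x4) ∨ x4

(x1 → (((¬x5 ∨ x2) → x2) → x4)) → x4
⇔ ¬(x1 → (((¬x5 ∨ x2) → x2) → x4)) ∨ x4   — eliminate →
⇔ ¬(¬x1 ∨ (((¬x5 ∨ x2) → x2) → x4)) ∨ x4   — eliminate →
⇔ ¬(¬x1 ∨ ¬((¬x5 ∨ x2) → x2) ∨ x4) ∨ x4   — eliminate →
⇔ ¬(¬x1 ∨ ¬(¬(¬x5 ∨ x2) ∨ x2) ∨ x4) ∨ x4   — eliminate →
⇔ (¬¬x1 ∧ ¬¬(¬(¬x5 ∨ x2) ∨ x2) ∧ ¬x4) ∨ x4   — De Morgan
⇔ (x1 ∧ ¬¬(¬(¬x5 ∨ x2) ∨ x2) ∧ ¬x4) ∨ x4   — double negation
⇔ (x1 ∧ (¬(¬x5 ∨ x2) ∨ x2) ∧ ¬x4) ∨ x4   — double negation
⇔ (x1 ∧ ((¬¬x5 ∧ ¬x2) ∨ x2) ∧ ¬x4) ∨ x4   — De Morgan
⇔ (x1 ∧ ((x5 ∧ ¬x2) ∨ x2) ∧ ¬x4) ∨ x4   — double negation
⇔ (x1 ∧ x5 ∧ ¬x2 ∧ ¬x4) ∨ (x1 ∧ x2 ∧ ¬x4) ∨ x4   — distribute ∧ over ∨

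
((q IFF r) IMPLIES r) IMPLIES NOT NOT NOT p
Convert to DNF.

((q IFF r) IMPLIES r) IMPLIES NOT NOT NOT p
≡ NOT ((q IFF r) IMPLIES r) OR NOT NOT NOT p   — eliminate IMPLIES
≡ NOT (NOT (q IFF r) OR r) OR NOT NOT NOT p   — eliminate IMPLIES
≡ NOT (NOT ((q IMPLIES r) AND (r IMPLIES q)) OR r) OR NOT NOT NOT p   — eliminate IFF
≡ NOT (NOT ((NOT q OR r) AND (r IMPLIES q)) OR r) OR NOT NOT NOT p   — eliminate IMPLIES
≡ NOT (NOT ((NOT q OR r) AND (NOT r OR q)) OR r) OR NOT NOT NOT p   — eliminate IMPLIES
≡ (NOT NOT ((NOT q OR r) AND (NOT r OR q)) AND NOT r) OR NOT NOT NOT p   — De Morgan
≡ ((NOT q OR r) AND (NOT r OR q) AND NOT r) OR NOT NOT NOT p   — double negation
≡ ((NOT q OR r) AND (NOT r OR q) AND NOT r) OR NOT p   — double negation
≡ (NOT q AND NOT r AND NOT r) OR (NOT q AND q AND NOT r) OR (r AND NOT r AND NOT r) OR (r AND q AND NOT r) OR NOT p   — distribute AND over OR
≡ (NOT q AND NOT r) OR NOT p   — simplify

(NOT q AND NOT r) OR NOT p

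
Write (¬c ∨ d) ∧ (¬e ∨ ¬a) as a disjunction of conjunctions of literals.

(¬c ∧ ¬e) ∨ (¬c ∧ ¬a) ∨ (d ∧ ¬e) ∨ (d ∧ ¬a)

(¬c ∨ d) ∧ (¬e ∨ ¬a)
⇔ (¬c ∧ ¬e) ∨ (¬c ∧ ¬a) ∨ (d ∧ ¬e) ∨ (d ∧ ¬a)   [distribute ∧ over ∨]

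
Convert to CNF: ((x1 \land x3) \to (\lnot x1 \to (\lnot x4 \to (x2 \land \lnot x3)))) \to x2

(x1 \lor x2) \land (x3 \lor x2) \land (\lnot x1 \lor x2) \land (\lnot x4 \lor x2)

((x1 \land x3) \to (\lnot x1 \to (\lnot x4 \to (x2 \land \lnot x3)))) \to x2
≡ \lnot ((x1 \land x3) \to (\lnot x1 \to (\lnot x4 \to (x2 \land \lnot x3)))) \lor x2   [eliminate \to]
≡ \lnot (\lnot (x1 \land x3) \lor (\lnot x1 \to (\lnot x4 \to (x2 \land \lnot x3)))) \lor x2   [eliminate \to]
≡ \lnot (\lnot (x1 \land x3) \lor \lnot \lnot x1 \lor (\lnot x4 \to (x2 \land \lnot x3))) \lor x2   [eliminate \to]
≡ \lnot (\lnot (x1 \land x3) \lor \lnot \lnot x1 \lor \lnot \lnot x4 \lor (x2 \land \lnot x3)) \lor x2   [eliminate \to]
≡ (\lnot \lnot (x1 \land x3) \land \lnot \lnot \lnot x1 \land \lnot \lnot \lnot x4 \land \lnot (x2 \land \lnot x3)) \lor x2   [De Morgan]
≡ (x1 \land x3 \land \lnot \lnot \lnot x1 \land \lnot \lnot \lnot x4 \land \lnot (x2 \land \lnot x3)) \lor x2   [double negation]
≡ (x1 \land x3 \land \lnot x1 \land \lnot \lnot \lnot x4 \land \lnot (x2 \land \lnot x3)) \lor x2   [double negation]
≡ (x1 \land x3 \land \lnot x1 \land \lnot x4 \land \lnot (x2 \land \lnot x3)) \lor x2   [double negation]
≡ (x1 \land x3 \land \lnot x1 \land \lnot x4 \land (\lnot x2 \lor \lnot \lnot x3)) \lor x2   [De Morgan]
≡ (x1 \land x3 \land \lnot x1 \land \lnot x4 \land (\lnot x2 \lor x3)) \lor x2   [double negation]
≡ (x1 \lor x2) \land (x3 \lor x2) \land (\lnot x1 \lor x2) \land (\lnot x4 \lor x2) \land (\lnot x2 \lor x3 \lor x2)   [distribute \lor over \land]
≡ (x1 \lor x2) \land (x3 \lor x2) \land (\lnot x1 \lor x2) \land (\lnot x4 \lor x2)   [simplify]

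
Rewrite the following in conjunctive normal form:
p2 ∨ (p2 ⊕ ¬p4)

p2 ∨ ¬p4

p2 ∨ (p2 ⊕ ¬p4)
≡ p2 ∨ (p2 ∨ ¬p4) ∧ ¬(p2 ∧ ¬p4)   — expand ⊕
≡ p2 ∨ (p2 ∨ ¬p4) ∧ (¬p2 ∨ ¬¬p4)   — De Morgan
≡ p2 ∨ (p2 ∨ ¬p4) ∧ (¬p2 ∨ p4)   — double negation
≡ (p2 ∨ p2 ∨ ¬p4) ∧ (p2 ∨ ¬p2 ∨ p4)   — distribute ∨ over ∧
≡ p2 ∨ ¬p4   — simplify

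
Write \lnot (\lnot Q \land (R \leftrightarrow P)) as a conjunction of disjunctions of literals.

\lnot (\lnot Q \land (R \leftrightarrow P))
≡ \lnot (\lnot Q \land (R \to P) \land (P \to R))   [eliminate \leftrightarrow]
≡ \lnot (\lnot Q \land (\lnot R \lor P) \land (P \to R))   [eliminate \to]
≡ \lnot (\lnot Q \land (\lnot R \lor P) \land (\lnot P \lor R))   [eliminate \to]
≡ \lnot \lnot Q \lor \lnot (\lnot R \lor P) \lor \lnot (\lnot P \lor R)   [De Morgan]
≡ Q \lor \lnot (\lnot R \lor P) \lor \lnot (\lnot P \lor R)   [double negation]
≡ Q \lor (\lnot \lnot R \land \lnot P) \lor \lnot (\lnot P \lor R)   [De Morgan]
≡ Q \lor (R \land \lnot P) \lor \lnot (\lnot P \lor R)   [double negation]
≡ Q \lor (R \land \lnot P) \lor (\lnot \lnot P \land \lnot R)   [De Morgan]
≡ Q \lor (R \land \lnot P) \lor (P \land \lnot R)   [double negation]
≡ (Q \lor R \lor P) \land (Q \lor R \lor \lnot R) \land (Q \lor \lnot P \lor P) \land (Q \lor \lnot P \lor \lnot R)   [distribute \lor over \land]
≡ (Q \lor R \lor P) \land (Q \lor \lnot P \lor \lnot R)   [simplify]

(Q \lor R \lor P) \land (Q \lor \lnot P \lor \lnot R)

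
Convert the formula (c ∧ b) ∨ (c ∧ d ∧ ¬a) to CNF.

c ∧ (b ∨ d) ∧ (b ∨ ¬a)

(c ∧ b) ∨ (c ∧ d ∧ ¬a)
≡ (c ∨ c) ∧ (c ∨ d) ∧ (c ∨ ¬a) ∧ (b ∨ c) ∧ (b ∨ d) ∧ (b ∨ ¬a)   [distribute ∨ over ∧]
≡ c ∧ (b ∨ d) ∧ (b ∨ ¬a)   [simplify]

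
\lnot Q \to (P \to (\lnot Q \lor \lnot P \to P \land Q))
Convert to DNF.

\lnot Q \to (P \to (\lnot Q \lor \lnot P \to P \land Q))
≡ \lnot \lnot Q \lor (P \to (\lnot Q \lor \lnot P \to P \land Q))   [eliminate \to]
≡ \lnot \lnot Q \lor \lnot P \lor (\lnot Q \lor \lnot P \to P \land Q)   [eliminate \to]
≡ \lnot \lnot Q \lor \lnot P \lor \lnot (\lnot Q \lor \lnot P) \lor P \land Q   [eliminate \to]
≡ Q \lor \lnot P \lor \lnot (\lnot Q \lor \lnot P) \lor P \land Q   [double negation]
≡ Q \lor \lnot P \lor \lnot \lnot Q \land \lnot \lnot P \lor P \land Q   [De Morgan]
≡ Q \lor \lnot P \lor Q \land \lnot \lnot P \lor P \land Q   [double negation]
≡ Q \lor \lnot P \lor Q \land P \lor P \land Q   [double negation]
≡ Q \lor \lnot P   [simplify]

Q \lor \lnot P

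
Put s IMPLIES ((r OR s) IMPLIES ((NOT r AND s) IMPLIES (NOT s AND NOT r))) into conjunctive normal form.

NOT s OR r

s IMPLIES ((r OR s) IMPLIES ((NOT r AND s) IMPLIES (NOT s AND NOT r)))
= NOT s OR ((r OR s) IMPLIES ((NOT r AND s) IMPLIES (NOT s AND NOT r)))   (eliminate IMPLIES)
= NOT s OR NOT (r OR s) OR ((NOT r AND s) IMPLIES (NOT s AND NOT r))   (eliminate IMPLIES)
= NOT s OR NOT (r OR s) OR NOT (NOT r AND s) OR (NOT s AND NOT r)   (eliminate IMPLIES)
= NOT s OR (NOT r AND NOT s) OR NOT (NOT r AND s) OR (NOT s AND NOT r)   (De Morgan)
= NOT s OR (NOT r AND NOT s) OR NOT NOT r OR NOT s OR (NOT s AND NOT r)   (De Morgan)
= NOT s OR (NOT r AND NOT s) OR r OR NOT s OR (NOT s AND NOT r)   (double negation)
= (NOT s OR NOT r OR r OR NOT s OR NOT s) AND (NOT s OR NOT r OR r OR NOT s OR NOT r) AND (NOT s OR NOT s OR r OR NOT s OR NOT s) AND (NOT s OR NOT s OR r OR NOT s OR NOT r)   (distribute OR over AND)
= NOT s OR r   (simplify)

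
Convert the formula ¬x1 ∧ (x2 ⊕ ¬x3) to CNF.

¬x1 ∧ (x2 ⊕ ¬x3)
⇔ ¬x1 ∧ (x2 ∨ ¬x3) ∧ ¬(x2 ∧ ¬x3)   [expand ⊕]
⇔ ¬x1 ∧ (x2 ∨ ¬x3) ∧ (¬x2 ∨ ¬¬x3)   [De Morgan]
⇔ ¬x1 ∧ (x2 ∨ ¬x3) ∧ (¬x2 ∨ x3)   [double negation]

¬x1 ∧ (x2 ∨ ¬x3) ∧ (¬x2 ∨ x3)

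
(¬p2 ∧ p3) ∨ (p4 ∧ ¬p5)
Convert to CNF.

(¬p2 ∨ p4) ∧ (¬p2 ∨ ¬p5) ∧ (p3 ∨ p4) ∧ (p3 ∨ ¬p5)

(¬p2 ∧ p3) ∨ (p4 ∧ ¬p5)
⇔ (¬p2 ∨ p4) ∧ (¬p2 ∨ ¬p5) ∧ (p3 ∨ p4) ∧ (p3 ∨ ¬p5)   — distribute ∨ over ∧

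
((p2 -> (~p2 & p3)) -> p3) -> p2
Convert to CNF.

((p2 -> (~p2 & p3)) -> p3) -> p2
⇔ ~((p2 -> (~p2 & p3)) -> p3) | p2   [eliminate ->]
⇔ ~(~(p2 -> (~p2 & p3)) | p3) | p2   [eliminate ->]
⇔ ~(~(~p2 | (~p2 & p3)) | p3) | p2   [eliminate ->]
⇔ (~~(~p2 | (~p2 & p3)) & ~p3) | p2   [De Morgan]
⇔ ((~p2 | (~p2 & p3)) & ~p3) | p2   [double negation]
⇔ (~p2 | ~p2 | p2) & (~p2 | p3 | p2) & (~p3 | p2)   [distribute | over &]
⇔ ~p3 | p2   [simplify]

~p3 | p2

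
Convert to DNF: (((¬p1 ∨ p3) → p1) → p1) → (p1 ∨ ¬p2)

(((¬p1 ∨ p3) → p1) → p1) → (p1 ∨ ¬p2)
= ¬(((¬p1 ∨ p3) → p1) → p1) ∨ p1 ∨ ¬p2   — eliminate →
= ¬(¬((¬p1 ∨ p3) → p1) ∨ p1) ∨ p1 ∨ ¬p2   — eliminate →
= ¬(¬(¬(¬p1 ∨ p3) ∨ p1) ∨ p1) ∨ p1 ∨ ¬p2   — eliminate →
= (¬¬(¬(¬p1 ∨ p3) ∨ p1) ∧ ¬p1) ∨ p1 ∨ ¬p2   — De Morgan
= ((¬(¬p1 ∨ p3) ∨ p1) ∧ ¬p1) ∨ p1 ∨ ¬p2   — double negation
= (((¬¬p1 ∧ ¬p3) ∨ p1) ∧ ¬p1) ∨ p1 ∨ ¬p2   — De Morgan
= (((p1 ∧ ¬p3) ∨ p1) ∧ ¬p1) ∨ p1 ∨ ¬p2   — double negation
= (p1 ∧ ¬p3 ∧ ¬p1) ∨ (p1 ∧ ¬p1) ∨ p1 ∨ ¬p2   — distribute ∧ over ∨
= p1 ∨ ¬p2   — simplify

p1 ∨ ¬p2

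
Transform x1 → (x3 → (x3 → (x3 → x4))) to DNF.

¬x1 ∨ ¬x3 ∨ x4

x1 → (x3 → (x3 → (x3 → x4)))
≡ ¬x1 ∨ (x3 → (x3 → (x3 → x4)))   — eliminate →
≡ ¬x1 ∨ ¬x3 ∨ (x3 → (x3 → x4))   — eliminate →
≡ ¬x1 ∨ ¬x3 ∨ ¬x3 ∨ (x3 → x4)   — eliminate →
≡ ¬x1 ∨ ¬x3 ∨ ¬x3 ∨ ¬x3 ∨ x4   — eliminate →
≡ ¬x1 ∨ ¬x3 ∨ x4   — simplify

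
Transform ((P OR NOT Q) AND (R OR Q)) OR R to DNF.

((P OR NOT Q) AND (R OR Q)) OR R
≡ (P AND R) OR (P AND Q) OR (NOT Q AND R) OR (NOT Q AND Q) OR R   (distribute AND over OR)
≡ (P AND Q) OR R   (simplify)

(P AND Q) OR R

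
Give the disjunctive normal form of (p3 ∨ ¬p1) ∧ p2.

(p3 ∨ ¬p1) ∧ p2
≡ (p3 ∧ p2) ∨ (¬p1 ∧ p2)   [distribute ∧ over ∨]

(p3 ∧ p2) ∨ (¬p1 ∧ p2)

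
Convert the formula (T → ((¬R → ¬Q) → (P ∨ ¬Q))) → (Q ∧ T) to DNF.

Q ∧ T

(T → ((¬R → ¬Q) → (P ∨ ¬Q))) → (Q ∧ T)
≡ ¬(T → ((¬R → ¬Q) → (P ∨ ¬Q))) ∨ (Q ∧ T)   — eliminate →
≡ ¬(¬T ∨ ((¬R → ¬Q) → (P ∨ ¬Q))) ∨ (Q ∧ T)   — eliminate →
≡ ¬(¬T ∨ ¬(¬R → ¬Q) ∨ P ∨ ¬Q) ∨ (Q ∧ T)   — eliminate →
≡ ¬(¬T ∨ ¬(¬¬R ∨ ¬Q) ∨ P ∨ ¬Q) ∨ (Q ∧ T)   — eliminate →
≡ (¬¬T ∧ ¬¬(¬¬R ∨ ¬Q) ∧ ¬P ∧ ¬¬Q) ∨ (Q ∧ T)   — De Morgan
≡ (T ∧ ¬¬(¬¬R ∨ ¬Q) ∧ ¬P ∧ ¬¬Q) ∨ (Q ∧ T)   — double negation
≡ (T ∧ (¬¬R ∨ ¬Q) ∧ ¬P ∧ ¬¬Q) ∨ (Q ∧ T)   — double negation
≡ (T ∧ (R ∨ ¬Q) ∧ ¬P ∧ ¬¬Q) ∨ (Q ∧ T)   — double negation
≡ (T ∧ (R ∨ ¬Q) ∧ ¬P ∧ Q) ∨ (Q ∧ T)   — double negation
≡ (T ∧ R ∧ ¬P ∧ Q) ∨ (T ∧ ¬Q ∧ ¬P ∧ Q) ∨ (Q ∧ T)   — distribute ∧ over ∨
≡ Q ∧ T   — simplify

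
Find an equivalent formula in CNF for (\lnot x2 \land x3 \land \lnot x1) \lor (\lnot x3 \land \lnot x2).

\lnot x2 \land (\lnot x1 \lor \lnot x3)

(\lnot x2 \land x3 \land \lnot x1) \lor (\lnot x3 \land \lnot x2)
≡ (\lnot x2 \lor \lnot x3) \land (\lnot x2 \lor \lnot x2) \land (x3 \lor \lnot x3) \land (x3 \lor \lnot x2) \land (\lnot x1 \lor \lnot x3) \land (\lnot x1 \lor \lnot x2)   — distribute \lor over \land
≡ \lnot x2 \land (\lnot x1 \lor \lnot x3)   — simplify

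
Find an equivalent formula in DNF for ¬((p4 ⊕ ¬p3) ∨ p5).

(¬p4 ∧ p3 ∧ ¬p5) ∨ (¬p3 ∧ p4 ∧ ¬p5)

¬((p4 ⊕ ¬p3) ∨ p5)
≡ ¬((p4 ∧ ¬¬p3) ∨ (¬p4 ∧ ¬p3) ∨ p5)   [expand ⊕]
≡ ¬(p4 ∧ ¬¬p3) ∧ ¬(¬p4 ∧ ¬p3) ∧ ¬p5   [De Morgan]
≡ (¬p4 ∨ ¬¬¬p3) ∧ ¬(¬p4 ∧ ¬p3) ∧ ¬p5   [De Morgan]
≡ (¬p4 ∨ ¬p3) ∧ ¬(¬p4 ∧ ¬p3) ∧ ¬p5   [double negation]
≡ (¬p4 ∨ ¬p3) ∧ (¬¬p4 ∨ ¬¬p3) ∧ ¬p5   [De Morgan]
≡ (¬p4 ∨ ¬p3) ∧ (p4 ∨ ¬¬p3) ∧ ¬p5   [double negation]
≡ (¬p4 ∨ ¬p3) ∧ (p4 ∨ p3) ∧ ¬p5   [double negation]
≡ (¬p4 ∧ p4 ∧ ¬p5) ∨ (¬p4 ∧ p3 ∧ ¬p5) ∨ (¬p3 ∧ p4 ∧ ¬p5) ∨ (¬p3 ∧ p3 ∧ ¬p5)   [distribute ∧ over ∨]
≡ (¬p4 ∧ p3 ∧ ¬p5) ∨ (¬p3 ∧ p4 ∧ ¬p5)   [simplify]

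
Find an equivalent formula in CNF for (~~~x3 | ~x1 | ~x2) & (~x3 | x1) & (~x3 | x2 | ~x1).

(~~~x3 | ~x1 | ~x2) & (~x3 | x1) & (~x3 | x2 | ~x1)
≡ (~x3 | ~x1 | ~x2) & (~x3 | x1) & (~x3 | x2 | ~x1)   [double negation]

(~x3 | ~x1 | ~x2) & (~x3 | x1) & (~x3 | x2 | ~x1)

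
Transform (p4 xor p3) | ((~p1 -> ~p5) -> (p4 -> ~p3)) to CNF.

(~p4 | ~p3 | ~p1) & (~p4 | ~p3 | p5)

(p4 xor p3) | ((~p1 -> ~p5) -> (p4 -> ~p3))
⇔ ((p4 | p3) & ~(p4 & p3)) | ((~p1 -> ~p5) -> (p4 -> ~p3))   — expand xor
⇔ ((p4 | p3) & ~(p4 & p3)) | ~(~p1 -> ~p5) | (p4 -> ~p3)   — eliminate ->
⇔ ((p4 | p3) & ~(p4 & p3)) | ~(~~p1 | ~p5) | (p4 -> ~p3)   — eliminate ->
⇔ ((p4 | p3) & ~(p4 & p3)) | ~(~~p1 | ~p5) | ~p4 | ~p3   — eliminate ->
⇔ ((p4 | p3) & (~p4 | ~p3)) | ~(~~p1 | ~p5) | ~p4 | ~p3   — De Morgan
⇔ ((p4 | p3) & (~p4 | ~p3)) | (~~~p1 & ~~p5) | ~p4 | ~p3   — De Morgan
⇔ ((p4 | p3) & (~p4 | ~p3)) | (~p1 & ~~p5) | ~p4 | ~p3   — double negation
⇔ ((p4 | p3) & (~p4 | ~p3)) | (~p1 & p5) | ~p4 | ~p3   — double negation
⇔ (p4 | p3 | ~p1 | ~p4 | ~p3) & (p4 | p3 | p5 | ~p4 | ~p3) & (~p4 | ~p3 | ~p1 | ~p4 | ~p3) & (~p4 | ~p3 | p5 | ~p4 | ~p3)   — distribute | over &
⇔ (~p4 | ~p3 | ~p1) & (~p4 | ~p3 | p5)   — simplify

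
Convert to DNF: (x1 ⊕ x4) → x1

(x1 ⊕ x4) → x1
= ¬(x1 ⊕ x4) ∨ x1   (eliminate →)
= ¬((x1 ∧ ¬x4) ∨ (¬x1 ∧ x4)) ∨ x1   (expand ⊕)
= (¬(x1 ∧ ¬x4) ∧ ¬(¬x1 ∧ x4)) ∨ x1   (De Morgan)
= ((¬x1 ∨ ¬¬x4) ∧ ¬(¬x1 ∧ x4)) ∨ x1   (De Morgan)
= ((¬x1 ∨ x4) ∧ ¬(¬x1 ∧ x4)) ∨ x1   (double negation)
= ((¬x1 ∨ x4) ∧ (¬¬x1 ∨ ¬x4)) ∨ x1   (De Morgan)
= ((¬x1 ∨ x4) ∧ (x1 ∨ ¬x4)) ∨ x1   (double negation)
= (¬x1 ∧ x1) ∨ (¬x1 ∧ ¬x4) ∨ (x4 ∧ x1) ∨ (x4 ∧ ¬x4) ∨ x1   (distribute ∧ over ∨)
= (¬x1 ∧ ¬x4) ∨ x1   (simplify)

(¬x1 ∧ ¬x4) ∨ x1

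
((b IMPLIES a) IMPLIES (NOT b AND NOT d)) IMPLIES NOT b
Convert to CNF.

((b IMPLIES a) IMPLIES (NOT b AND NOT d)) IMPLIES NOT b
≡ NOT ((b IMPLIES a) IMPLIES (NOT b AND NOT d)) OR NOT b   — eliminate IMPLIES
≡ NOT (NOT (b IMPLIES a) OR (NOT b AND NOT d)) OR NOT b   — eliminate IMPLIES
≡ NOT (NOT (NOT b OR a) OR (NOT b AND NOT d)) OR NOT b   — eliminate IMPLIES
≡ (NOT NOT (NOT b OR a) AND NOT (NOT b AND NOT d)) OR NOT b   — De Morgan
≡ ((NOT b OR a) AND NOT (NOT b AND NOT d)) OR NOT b   — double negation
≡ ((NOT b OR a) AND (NOT NOT b OR NOT NOT d)) OR NOT b   — De Morgan
≡ ((NOT b OR a) AND (b OR NOT NOT d)) OR NOT b   — double negation
≡ ((NOT b OR a) AND (b OR d)) OR NOT b   — double negation
≡ (NOT b OR a OR NOT b) AND (b OR d OR NOT b)   — distribute OR over AND
≡ NOT b OR a   — simplify

NOT b OR a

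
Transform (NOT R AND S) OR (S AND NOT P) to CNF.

(NOT R AND S) OR (S AND NOT P)
= (NOT R OR S) AND (NOT R OR NOT P) AND (S OR S) AND (S OR NOT P)   [distribute OR over AND]
= (NOT R OR NOT P) AND S   [simplify]

(NOT R OR NOT P) AND S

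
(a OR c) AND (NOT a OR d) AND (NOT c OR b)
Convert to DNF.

(a AND d AND NOT c) OR (a AND d AND b) OR (c AND NOT a AND b) OR (c AND d AND b)

(a OR c) AND (NOT a OR d) AND (NOT c OR b)
≡ (a AND NOT a AND NOT c) OR (a AND NOT a AND b) OR (a AND d AND NOT c) OR (a AND d AND b) OR (c AND NOT a AND NOT c) OR (c AND NOT a AND b) OR (c AND d AND NOT c) OR (c AND d AND b)
≡ (a AND d AND NOT c) OR (a AND d AND b) OR (c AND NOT a AND b) OR (c AND d AND b)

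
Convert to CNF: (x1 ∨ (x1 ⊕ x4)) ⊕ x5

(x1 ∨ (x1 ⊕ x4)) ⊕ x5
≡ (x1 ∨ (x1 ⊕ x4) ∨ x5) ∧ ¬((x1 ∨ (x1 ⊕ x4)) ∧ x5)   — expand ⊕
≡ (x1 ∨ ((x1 ∨ x4) ∧ ¬(x1 ∧ x4)) ∨ x5) ∧ ¬((x1 ∨ (x1 ⊕ x4)) ∧ x5)   — expand ⊕
≡ (x1 ∨ ((x1 ∨ x4) ∧ ¬(x1 ∧ x4)) ∨ x5) ∧ ¬((x1 ∨ ((x1 ∨ x4) ∧ ¬(x1 ∧ x4))) ∧ x5)   — expand ⊕
≡ (x1 ∨ ((x1 ∨ x4) ∧ (¬x1 ∨ ¬x4)) ∨ x5) ∧ ¬((x1 ∨ ((x1 ∨ x4) ∧ ¬(x1 ∧ x4))) ∧ x5)   — De Morgan
≡ (x1 ∨ ((x1 ∨ x4) ∧ (¬x1 ∨ ¬x4)) ∨ x5) ∧ (¬(x1 ∨ ((x1 ∨ x4) ∧ ¬(x1 ∧ x4))) ∨ ¬x5)   — De Morgan
≡ (x1 ∨ ((x1 ∨ x4) ∧ (¬x1 ∨ ¬x4)) ∨ x5) ∧ ((¬x1 ∧ ¬((x1 ∨ x4) ∧ ¬(x1 ∧ x4))) ∨ ¬x5)   — De Morgan
≡ (x1 ∨ ((x1 ∨ x4) ∧ (¬x1 ∨ ¬x4)) ∨ x5) ∧ ((¬x1 ∧ (¬(x1 ∨ x4) ∨ ¬¬(x1 ∧ x4))) ∨ ¬x5)   — De Morgan
≡ (x1 ∨ ((x1 ∨ x4) ∧ (¬x1 ∨ ¬x4)) ∨ x5) ∧ ((¬x1 ∧ ((¬x1 ∧ ¬x4) ∨ ¬¬(x1 ∧ x4))) ∨ ¬x5)   — De Morgan
≡ (x1 ∨ ((x1 ∨ x4) ∧ (¬x1 ∨ ¬x4)) ∨ x5) ∧ ((¬x1 ∧ ((¬x1 ∧ ¬x4) ∨ (x1 ∧ x4))) ∨ ¬x5)   — double negation
≡ (x1 ∨ x1 ∨ x4 ∨ x5) ∧ (x1 ∨ ¬x1 ∨ ¬x4 ∨ x5) ∧ (¬x1 ∨ ¬x5) ∧ (¬x1 ∨ x1 ∨ ¬x5) ∧ (¬x1 ∨ x4 ∨ ¬x5) ∧ (¬x4 ∨ x1 ∨ ¬x5) ∧ (¬x4 ∨ x4 ∨ ¬x5)   — distribute ∨ over ∧
≡ (x1 ∨ x4 ∨ x5) ∧ (¬x1 ∨ ¬x5) ∧ (¬x4 ∨ x1 ∨ ¬x5)   — simplify

(x1 ∨ x4 ∨ x5) ∧ (¬x1 ∨ ¬x5) ∧ (¬x4 ∨ x1 ∨ ¬x5)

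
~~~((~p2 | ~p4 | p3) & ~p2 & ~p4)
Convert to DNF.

~~~((~p2 | ~p4 | p3) & ~p2 & ~p4)
⇔ ~((~p2 | ~p4 | p3) & ~p2 & ~p4)   [double negation]
⇔ ~(~p2 | ~p4 | p3) | ~~p2 | ~~p4   [De Morgan]
⇔ (~~p2 & ~~p4 & ~p3) | ~~p2 | ~~p4   [De Morgan]
⇔ (p2 & ~~p4 & ~p3) | ~~p2 | ~~p4   [double negation]
⇔ (p2 & p4 & ~p3) | ~~p2 | ~~p4   [double negation]
⇔ (p2 & p4 & ~p3) | p2 | ~~p4   [double negation]
⇔ (p2 & p4 & ~p3) | p2 | p4   [double negation]
⇔ p2 | p4   [simplify]

p2 | p4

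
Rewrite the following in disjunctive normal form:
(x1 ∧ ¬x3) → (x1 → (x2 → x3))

(x1 ∧ ¬x3) → (x1 → (x2 → x3))
≡ ¬(x1 ∧ ¬x3) ∨ (x1 → (x2 → x3))   [eliminate →]
≡ ¬(x1 ∧ ¬x3) ∨ ¬x1 ∨ (x2 → x3)   [eliminate →]
≡ ¬(x1 ∧ ¬x3) ∨ ¬x1 ∨ ¬x2 ∨ x3   [eliminate →]
≡ ¬x1 ∨ ¬¬x3 ∨ ¬x1 ∨ ¬x2 ∨ x3   [De Morgan]
≡ ¬x1 ∨ x3 ∨ ¬x1 ∨ ¬x2 ∨ x3   [double negation]
≡ ¬x1 ∨ x3 ∨ ¬x2   [simplify]

¬x1 ∨ x3 ∨ ¬x2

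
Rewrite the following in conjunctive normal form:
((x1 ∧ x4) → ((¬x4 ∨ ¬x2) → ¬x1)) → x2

(x1 ∨ x2) ∧ (x4 ∨ x2)

((x1 ∧ x4) → ((¬x4 ∨ ¬x2) → ¬x1)) → x2
≡ ¬((x1 ∧ x4) → ((¬x4 ∨ ¬x2) → ¬x1)) ∨ x2
≡ ¬(¬(x1 ∧ x4) ∨ ((¬x4 ∨ ¬x2) → ¬x1)) ∨ x2
≡ ¬(¬(x1 ∧ x4) ∨ ¬(¬x4 ∨ ¬x2) ∨ ¬x1) ∨ x2
≡ (¬¬(x1 ∧ x4) ∧ ¬¬(¬x4 ∨ ¬x2) ∧ ¬¬x1) ∨ x2
≡ (x1 ∧ x4 ∧ ¬¬(¬x4 ∨ ¬x2) ∧ ¬¬x1) ∨ x2
≡ (x1 ∧ x4 ∧ (¬x4 ∨ ¬x2) ∧ ¬¬x1) ∨ x2
≡ (x1 ∧ x4 ∧ (¬x4 ∨ ¬x2) ∧ x1) ∨ x2
≡ (x1 ∨ x2) ∧ (x4 ∨ x2) ∧ (¬x4 ∨ ¬x2 ∨ x2) ∧ (x1 ∨ x2)
≡ (x1 ∨ x2) ∧ (x4 ∨ x2)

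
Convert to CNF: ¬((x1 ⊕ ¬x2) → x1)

(x1 ∨ ¬x2) ∧ ¬x1

¬((x1 ⊕ ¬x2) → x1)
⇔ ¬(¬(x1 ⊕ ¬x2) ∨ x1)   [eliminate →]
⇔ ¬(¬((x1 ∨ ¬x2) ∧ ¬(x1 ∧ ¬x2)) ∨ x1)   [expand ⊕]
⇔ ¬¬((x1 ∨ ¬x2) ∧ ¬(x1 ∧ ¬x2)) ∧ ¬x1   [De Morgan]
⇔ (x1 ∨ ¬x2) ∧ ¬(x1 ∧ ¬x2) ∧ ¬x1   [double negation]
⇔ (x1 ∨ ¬x2) ∧ (¬x1 ∨ ¬¬x2) ∧ ¬x1   [De Morgan]
⇔ (x1 ∨ ¬x2) ∧ (¬x1 ∨ x2) ∧ ¬x1   [double negation]
⇔ (x1 ∨ ¬x2) ∧ ¬x1   [simplify]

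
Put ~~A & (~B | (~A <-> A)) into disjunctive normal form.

~~A & (~B | (~A <-> A))
= ~~A & (~B | ((~A -> A) & (A -> ~A)))   — eliminate <->
= ~~A & (~B | ((~~A | A) & (A -> ~A)))   — eliminate ->
= ~~A & (~B | ((~~A | A) & (~A | ~A)))   — eliminate ->
= A & (~B | ((~~A | A) & (~A | ~A)))   — double negation
= A & (~B | ((A | A) & (~A | ~A)))   — double negation
= (A & ~B) | (A & A & ~A) | (A & A & ~A) | (A & A & ~A) | (A & A & ~A)   — distribute & over |
= A & ~B   — simplify

A & ~B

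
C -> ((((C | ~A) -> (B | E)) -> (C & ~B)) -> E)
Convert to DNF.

~C | B | E

C -> ((((C | ~A) -> (B | E)) -> (C & ~B)) -> E)
≡ ~C | ((((C | ~A) -> (B | E)) -> (C & ~B)) -> E)
≡ ~C | ~(((C | ~A) -> (B | E)) -> (C & ~B)) | E
≡ ~C | ~(~((C | ~A) -> (B | E)) | (C & ~B)) | E
≡ ~C | ~(~(~(C | ~A) | B | E) | (C & ~B)) | E
≡ ~C | (~~(~(C | ~A) | B | E) & ~(C & ~B)) | E
≡ ~C | ((~(C | ~A) | B | E) & ~(C & ~B)) | E
≡ ~C | (((~C & ~~A) | B | E) & ~(C & ~B)) | E
≡ ~C | (((~C & A) | B | E) & ~(C & ~B)) | E
≡ ~C | (((~C & A) | B | E) & (~C | ~~B)) | E
≡ ~C | (((~C & A) | B | E) & (~C | B)) | E
≡ ~C | (~C & A & ~C) | (~C & A & B) | (B & ~C) | (B & B) | (E & ~C) | (E & B) | E
≡ ~C | B | E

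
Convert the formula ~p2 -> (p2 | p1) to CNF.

~p2 -> (p2 | p1)
= ~~p2 | p2 | p1   — eliminate ->
= p2 | p2 | p1   — double negation
= p2 | p1   — simplify

p2 | p1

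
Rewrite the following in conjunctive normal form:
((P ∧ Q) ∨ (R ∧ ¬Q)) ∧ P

(Q ∨ R) ∧ P

((P ∧ Q) ∨ (R ∧ ¬Q)) ∧ P
≡ (P ∨ R) ∧ (P ∨ ¬Q) ∧ (Q ∨ R) ∧ (Q ∨ ¬Q) ∧ P   (distribute ∨ over ∧)
≡ (Q ∨ R) ∧ P   (simplify)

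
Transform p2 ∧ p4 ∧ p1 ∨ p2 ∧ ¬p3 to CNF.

p2 ∧ p4 ∧ p1 ∨ p2 ∧ ¬p3
= (p2 ∨ p2) ∧ (p2 ∨ ¬p3) ∧ (p4 ∨ p2) ∧ (p4 ∨ ¬p3) ∧ (p1 ∨ p2) ∧ (p1 ∨ ¬p3)
= p2 ∧ (p4 ∨ ¬p3) ∧ (p1 ∨ ¬p3)

p2 ∧ (p4 ∨ ¬p3) ∧ (p1 ∨ ¬p3)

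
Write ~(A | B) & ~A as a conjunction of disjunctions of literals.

~(A | B) & ~A
≡ ~A & ~B & ~A   [De Morgan]
≡ ~A & ~B   [simplify]

~A & ~B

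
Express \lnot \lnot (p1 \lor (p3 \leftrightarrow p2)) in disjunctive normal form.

p1 \lor (\lnot p3 \land \lnot p2) \lor (p2 \land p3)

\lnot \lnot (p1 \lor (p3 \leftrightarrow p2))
≡ \lnot \lnot (p1 \lor ((p3 \to p2) \land (p2 \to p3)))   [eliminate \leftrightarrow]
≡ \lnot \lnot (p1 \lor ((\lnot p3 \lor p2) \land (p2 \to p3)))   [eliminate \to]
≡ \lnot \lnot (p1 \lor ((\lnot p3 \lor p2) \land (\lnot p2 \lor p3)))   [eliminate \to]
≡ p1 \lor ((\lnot p3 \lor p2) \land (\lnot p2 \lor p3))   [double negation]
≡ p1 \lor (\lnot p3 \land \lnot p2) \lor (\lnot p3 \land p3) \lor (p2 \land \lnot p2) \lor (p2 \land p3)   [distribute \land over \lor]
≡ p1 \lor (\lnot p3 \land \lnot p2) \lor (p2 \land p3)   [simplify]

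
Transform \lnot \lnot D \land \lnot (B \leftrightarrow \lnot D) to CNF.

\lnot \lnot D \land \lnot (B \leftrightarrow \lnot D)
≡ \lnot \lnot D \land \lnot ((B \to \lnot D) \land (\lnot D \to B))   [eliminate \leftrightarrow]
≡ \lnot \lnot D \land \lnot ((\lnot B \lor \lnot D) \land (\lnot D \to B))   [eliminate \to]
≡ \lnot \lnot D \land \lnot ((\lnot B \lor \lnot D) \land (\lnot \lnot D \lor B))   [eliminate \to]
≡ D \land \lnot ((\lnot B \lor \lnot D) \land (\lnot \lnot D \lor B))   [double negation]
≡ D \land (\lnot (\lnot B \lor \lnot D) \lor \lnot (\lnot \lnot D \lor B))   [De Morgan]
≡ D \land ((\lnot \lnot B \land \lnot \lnot D) \lor \lnot (\lnot \lnot D \lor B))   [De Morgan]
≡ D \land ((B \land \lnot \lnot D) \lor \lnot (\lnot \lnot D \lor B))   [double negation]
≡ D \land ((B \land D) \lor \lnot (\lnot \lnot D \lor B))   [double negation]
≡ D \land ((B \land D) \lor (\lnot \lnot \lnot D \land \lnot B))   [De Morgan]
≡ D \land ((B \land D) \lor (\lnot D \land \lnot B))   [double negation]
≡ D \land (B \lor \lnot D) \land (B \lor \lnot B) \land (D \lor \lnot D) \land (D \lor \lnot B)   [distribute \lor over \land]
≡ D \land (B \lor \lnot D)   [simplify]

D \land (B \lor \lnot D)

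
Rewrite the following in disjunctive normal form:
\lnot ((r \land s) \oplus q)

(\lnot r \land \lnot q) \lor (\lnot s \land \lnot q) \lor (q \land r \land s)

\lnot ((r \land s) \oplus q)
= \lnot ((r \land s \land \lnot q) \lor (\lnot (r \land s) \land q))   [expand \oplus]
= \lnot (r \land s \land \lnot q) \land \lnot (\lnot (r \land s) \land q)   [De Morgan]
= (\lnot r \lor \lnot s \lor \lnot \lnot q) \land \lnot (\lnot (r \land s) \land q)   [De Morgan]
= (\lnot r \lor \lnot s \lor q) \land \lnot (\lnot (r \land s) \land q)   [double negation]
= (\lnot r \lor \lnot s \lor q) \land (\lnot \lnot (r \land s) \lor \lnot q)   [De Morgan]
= (\lnot r \lor \lnot s \lor q) \land ((r \land s) \lor \lnot q)   [double negation]
= (\lnot r \land r \land s) \lor (\lnot r \land \lnot q) \lor (\lnot s \land r \land s) \lor (\lnot s \land \lnot q) \lor (q \land r \land s) \lor (q \land \lnot q)   [distribute \land over \lor]
= (\lnot r \land \lnot q) \lor (\lnot s \land \lnot q) \lor (q \land r \land s)   [simplify]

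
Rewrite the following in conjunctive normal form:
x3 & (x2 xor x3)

x3 & (x2 xor x3)
≡ x3 & (x2 | x3) & ~(x2 & x3)   [expand xor]
≡ x3 & (x2 | x3) & (~x2 | ~x3)   [De Morgan]
≡ x3 & (~x2 | ~x3)   [simplify]

x3 & (~x2 | ~x3)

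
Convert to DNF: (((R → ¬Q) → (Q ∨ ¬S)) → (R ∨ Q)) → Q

(¬S ∧ ¬R ∧ ¬Q) ∨ Q

(((R → ¬Q) → (Q ∨ ¬S)) → (R ∨ Q)) → Q
= ¬(((R → ¬Q) → (Q ∨ ¬S)) → (R ∨ Q)) ∨ Q   [eliminate →]
= ¬(¬((R → ¬Q) → (Q ∨ ¬S)) ∨ R ∨ Q) ∨ Q   [eliminate →]
= ¬(¬(¬(R → ¬Q) ∨ Q ∨ ¬S) ∨ R ∨ Q) ∨ Q   [eliminate →]
= ¬(¬(¬(¬R ∨ ¬Q) ∨ Q ∨ ¬S) ∨ R ∨ Q) ∨ Q   [eliminate →]
= (¬¬(¬(¬R ∨ ¬Q) ∨ Q ∨ ¬S) ∧ ¬R ∧ ¬Q) ∨ Q   [De Morgan]
= ((¬(¬R ∨ ¬Q) ∨ Q ∨ ¬S) ∧ ¬R ∧ ¬Q) ∨ Q   [double negation]
= (((¬¬R ∧ ¬¬Q) ∨ Q ∨ ¬S) ∧ ¬R ∧ ¬Q) ∨ Q   [De Morgan]
= (((R ∧ ¬¬Q) ∨ Q ∨ ¬S) ∧ ¬R ∧ ¬Q) ∨ Q   [double negation]
= (((R ∧ Q) ∨ Q ∨ ¬S) ∧ ¬R ∧ ¬Q) ∨ Q   [double negation]
= (R ∧ Q ∧ ¬R ∧ ¬Q) ∨ (Q ∧ ¬R ∧ ¬Q) ∨ (¬S ∧ ¬R ∧ ¬Q) ∨ Q   [distribute ∧ over ∨]
= (¬S ∧ ¬R ∧ ¬Q) ∨ Q   [simplify]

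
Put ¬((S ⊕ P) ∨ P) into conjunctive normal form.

¬((S ⊕ P) ∨ P)
≡ ¬(((S ∨ P) ∧ ¬(S ∧ P)) ∨ P)
≡ ¬((S ∨ P) ∧ ¬(S ∧ P)) ∧ ¬P
≡ (¬(S ∨ P) ∨ ¬¬(S ∧ P)) ∧ ¬P
≡ ((¬S ∧ ¬P) ∨ ¬¬(S ∧ P)) ∧ ¬P
≡ ((¬S ∧ ¬P) ∨ (S ∧ P)) ∧ ¬P
≡ (¬S ∨ S) ∧ (¬S ∨ P) ∧ (¬P ∨ S) ∧ (¬P ∨ P) ∧ ¬P
≡ (¬S ∨ P) ∧ ¬P

(¬S ∨ P) ∧ ¬P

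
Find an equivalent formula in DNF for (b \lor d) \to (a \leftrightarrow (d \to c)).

(\lnot b \land \lnot d) \lor (\lnot a \land d \land \lnot c) \lor (\lnot d \land a) \lor (c \land a)

(b \lor d) \to (a \leftrightarrow (d \to c))
≡ \lnot (b \lor d) \lor (a \leftrightarrow (d \to c))   — eliminate \to
≡ \lnot (b \lor d) \lor ((a \to (d \to c)) \land ((d \to c) \to a))   — eliminate \leftrightarrow
≡ \lnot (b \lor d) \lor ((\lnot a \lor (d \to c)) \land ((d \to c) \to a))   — eliminate \to
≡ \lnot (b \lor d) \lor ((\lnot a \lor \lnot d \lor c) \land ((d \to c) \to a))   — eliminate \to
≡ \lnot (b \lor d) \lor ((\lnot a \lor \lnot d \lor c) \land (\lnot (d \to c) \lor a))   — eliminate \to
≡ \lnot (b \lor d) \lor ((\lnot a \lor \lnot d \lor c) \land (\lnot (\lnot d \lor c) \lor a))   — eliminate \to
≡ (\lnot b \land \lnot d) \lor ((\lnot a \lor \lnot d \lor c) \land (\lnot (\lnot d \lor c) \lor a))   — De Morgan
≡ (\lnot b \land \lnot d) \lor ((\lnot a \lor \lnot d \lor c) \land ((\lnot \lnot d \land \lnot c) \lor a))   — De Morgan
≡ (\lnot b \land \lnot d) \lor ((\lnot a \lor \lnot d \lor c) \land ((d \land \lnot c) \lor a))   — double negation
≡ (\lnot b \land \lnot d) \lor (\lnot a \land d \land \lnot c) \lor (\lnot a \land a) \lor (\lnot d \land d \land \lnot c) \lor (\lnot d \land a) \lor (c \land d \land \lnot c) \lor (c \land a)   — distribute \land over \lor
≡ (\lnot b \land \lnot d) \lor (\lnot a \land d \land \lnot c) \lor (\lnot d \land a) \lor (c \land a)   — simplify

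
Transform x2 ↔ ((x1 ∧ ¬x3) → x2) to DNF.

(¬x2 ∧ x1 ∧ ¬x3) ∨ x2

x2 ↔ ((x1 ∧ ¬x3) → x2)
≡ (x2 → ((x1 ∧ ¬x3) → x2)) ∧ (((x1 ∧ ¬x3) → x2) → x2)
≡ (¬x2 ∨ ((x1 ∧ ¬x3) → x2)) ∧ (((x1 ∧ ¬x3) → x2) → x2)
≡ (¬x2 ∨ ¬(x1 ∧ ¬x3) ∨ x2) ∧ (((x1 ∧ ¬x3) → x2) → x2)
≡ (¬x2 ∨ ¬(x1 ∧ ¬x3) ∨ x2) ∧ (¬((x1 ∧ ¬x3) → x2) ∨ x2)
≡ (¬x2 ∨ ¬(x1 ∧ ¬x3) ∨ x2) ∧ (¬(¬(x1 ∧ ¬x3) ∨ x2) ∨ x2)
≡ (¬x2 ∨ ¬x1 ∨ ¬¬x3 ∨ x2) ∧ (¬(¬(x1 ∧ ¬x3) ∨ x2) ∨ x2)
≡ (¬x2 ∨ ¬x1 ∨ x3 ∨ x2) ∧ (¬(¬(x1 ∧ ¬x3) ∨ x2) ∨ x2)
≡ (¬x2 ∨ ¬x1 ∨ x3 ∨ x2) ∧ ((¬¬(x1 ∧ ¬x3) ∧ ¬x2) ∨ x2)
≡ (¬x2 ∨ ¬x1 ∨ x3 ∨ x2) ∧ ((x1 ∧ ¬x3 ∧ ¬x2) ∨ x2)
≡ (¬x2 ∧ x1 ∧ ¬x3 ∧ ¬x2) ∨ (¬x2 ∧ x2) ∨ (¬x1 ∧ x1 ∧ ¬x3 ∧ ¬x2) ∨ (¬x1 ∧ x2) ∨ (x3 ∧ x1 ∧ ¬x3 ∧ ¬x2) ∨ (x3 ∧ x2) ∨ (x2 ∧ x1 ∧ ¬x3 ∧ ¬x2) ∨ (x2 ∧ x2)
≡ (¬x2 ∧ x1 ∧ ¬x3) ∨ x2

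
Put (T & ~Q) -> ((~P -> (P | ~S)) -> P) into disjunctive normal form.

~T | Q | (~P & S) | P

(T & ~Q) -> ((~P -> (P | ~S)) -> P)
⇔ ~(T & ~Q) | ((~P -> (P | ~S)) -> P)   [eliminate ->]
⇔ ~(T & ~Q) | ~(~P -> (P | ~S)) | P   [eliminate ->]
⇔ ~(T & ~Q) | ~(~~P | P | ~S) | P   [eliminate ->]
⇔ ~T | ~~Q | ~(~~P | P | ~S) | P   [De Morgan]
⇔ ~T | Q | ~(~~P | P | ~S) | P   [double negation]
⇔ ~T | Q | (~~~P & ~P & ~~S) | P   [De Morgan]
⇔ ~T | Q | (~P & ~P & ~~S) | P   [double negation]
⇔ ~T | Q | (~P & ~P & S) | P   [double negation]
⇔ ~T | Q | (~P & S) | P   [simplify]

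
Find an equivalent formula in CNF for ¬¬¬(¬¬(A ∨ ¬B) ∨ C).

¬A ∧ B ∧ ¬C

¬¬¬(¬¬(A ∨ ¬B) ∨ C)
≡ ¬(¬¬(A ∨ ¬B) ∨ C)   — double negation
≡ ¬¬¬(A ∨ ¬B) ∧ ¬C   — De Morgan
≡ ¬(A ∨ ¬B) ∧ ¬C   — double negation
≡ ¬A ∧ ¬¬B ∧ ¬C   — De Morgan
≡ ¬A ∧ B ∧ ¬C   — double negation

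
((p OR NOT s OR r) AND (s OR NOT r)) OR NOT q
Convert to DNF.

(p AND s) OR (p AND NOT r) OR (NOT s AND NOT r) OR (r AND s) OR NOT q

((p OR NOT s OR r) AND (s OR NOT r)) OR NOT q
≡ (p AND s) OR (p AND NOT r) OR (NOT s AND s) OR (NOT s AND NOT r) OR (r AND s) OR (r AND NOT r) OR NOT q
≡ (p AND s) OR (p AND NOT r) OR (NOT s AND NOT r) OR (r AND s) OR NOT q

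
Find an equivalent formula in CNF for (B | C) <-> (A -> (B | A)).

(B | C) <-> (A -> (B | A))
≡ ((B | C) -> (A -> (B | A))) & ((A -> (B | A)) -> (B | C))   — eliminate <->
≡ (~(B | C) | (A -> (B | A))) & ((A -> (B | A)) -> (B | C))   — eliminate ->
≡ (~(B | C) | ~A | B | A) & ((A -> (B | A)) -> (B | C))   — eliminate ->
≡ (~(B | C) | ~A | B | A) & (~(A -> (B | A)) | B | C)   — eliminate ->
≡ (~(B | C) | ~A | B | A) & (~(~A | B | A) | B | C)   — eliminate ->
≡ ((~B & ~C) | ~A | B | A) & (~(~A | B | A) | B | C)   — De Morgan
≡ ((~B & ~C) | ~A | B | A) & ((~~A & ~B & ~A) | B | C)   — De Morgan
≡ ((~B & ~C) | ~A | B | A) & ((A & ~B & ~A) | B | C)   — double negation
≡ (~B | ~A | B | A) & (~C | ~A | B | A) & (A | B | C) & (~B | B | C) & (~A | B | C)   — distribute | over &
≡ (A | B | C) & (~A | B | C)   — simplify

(A | B | C) & (~A | B | C)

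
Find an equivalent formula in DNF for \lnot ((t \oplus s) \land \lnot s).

\lnot ((t \oplus s) \land \lnot s)
≡ \lnot (((t \land \lnot s) \lor (\lnot t \land s)) \land \lnot s)   [expand \oplus]
≡ \lnot ((t \land \lnot s) \lor (\lnot t \land s)) \lor \lnot \lnot s   [De Morgan]
≡ (\lnot (t \land \lnot s) \land \lnot (\lnot t \land s)) \lor \lnot \lnot s   [De Morgan]
≡ ((\lnot t \lor \lnot \lnot s) \land \lnot (\lnot t \land s)) \lor \lnot \lnot s   [De Morgan]
≡ ((\lnot t \lor s) \land \lnot (\lnot t \land s)) \lor \lnot \lnot s   [double negation]
≡ ((\lnot t \lor s) \land (\lnot \lnot t \lor \lnot s)) \lor \lnot \lnot s   [De Morgan]
≡ ((\lnot t \lor s) \land (t \lor \lnot s)) \lor \lnot \lnot s   [double negation]
≡ ((\lnot t \lor s) \land (t \lor \lnot s)) \lor s   [double negation]
≡ (\lnot t \land t) \lor (\lnot t \land \lnot s) \lor (s \land t) \lor (s \land \lnot s) \lor s   [distribute \land over \lor]
≡ (\lnot t \land \lnot s) \lor s   [simplify]

(\lnot t \land \lnot s) \lor s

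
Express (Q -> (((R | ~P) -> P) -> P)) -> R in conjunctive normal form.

(Q -> (((R | ~P) -> P) -> P)) -> R
≡ ~(Q -> (((R | ~P) -> P) -> P)) | R   (eliminate ->)
≡ ~(~Q | (((R | ~P) -> P) -> P)) | R   (eliminate ->)
≡ ~(~Q | ~((R | ~P) -> P) | P) | R   (eliminate ->)
≡ ~(~Q | ~(~(R | ~P) | P) | P) | R   (eliminate ->)
≡ (~~Q & ~~(~(R | ~P) | P) & ~P) | R   (De Morgan)
≡ (Q & ~~(~(R | ~P) | P) & ~P) | R   (double negation)
≡ (Q & (~(R | ~P) | P) & ~P) | R   (double negation)
≡ (Q & ((~R & ~~P) | P) & ~P) | R   (De Morgan)
≡ (Q & ((~R & P) | P) & ~P) | R   (double negation)
≡ (Q | R) & (~R | P | R) & (P | P | R) & (~P | R)   (distribute | over &)
≡ (Q | R) & (P | R) & (~P | R)   (simplify)

(Q | R) & (P | R) & (~P | R)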